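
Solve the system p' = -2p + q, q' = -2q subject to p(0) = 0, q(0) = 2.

p(t) = 2te^(-2t), q(t) = 2e^(-2t)

Coefficient matrix A = [[-2, 1], [0, -2]].
Characteristic polynomial det(A - λI) = λ^2 + 4λ + 4 = 0.
Single eigenvalue λ = -2 with algebraic multiplicity 2.
Eigenvector v = (1,0); generalized eigenvector w with (A-λI)w=v is (-2,1).
General solution: e^(-2t)[c_1·v + c_2·(t·v + w)].
Applying p(0)=0, q(0)=2 gives c_1=4, c_2=2.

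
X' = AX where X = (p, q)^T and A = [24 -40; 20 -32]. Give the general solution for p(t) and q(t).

Coefficient matrix A = [[24, -40], [20, -32]].
Characteristic polynomial det(A - λI) = λ^2 + 8λ + 32 = 0.
Eigenvalues λ = -4 ± 4i (complex conjugate pair).
For λ=-4+4i: an eigenvector is (-1,-1) - i(3,2) = (-1 - 3i, -1 - 2i).
A real fundamental pair from Re and Im of e^((-4+4i)t)v: X_1 = e^(-4t)(cos(4t)·(-1,-1) + sin(4t)·(3,2)), X_2 = e^(-4t)(sin(4t)·(-1,-1) - cos(4t)·(3,2)).
General solution: C_1X_1 + C_2X_2.

p(t) = 3C_1e^(-4t)sin(4t) - C_1e^(-4t)cos(4t) - C_2e^(-4t)sin(4t) - 3C_2e^(-4t)cos(4t), q(t) = 2C_1e^(-4t)sin(4t) - C_1e^(-4t)cos(4t) - C_2e^(-4t)sin(4t) - 2C_2e^(-4t)cos(4t)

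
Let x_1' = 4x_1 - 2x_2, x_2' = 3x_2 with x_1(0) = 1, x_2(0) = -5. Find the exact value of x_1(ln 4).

A = [[4,-2],[0,3]]; eigenvalues λ = 4, 3.
Eigenvectors: (1,0) for λ=4, (2,1) for λ=3.
From the initial condition, c_1 = 11, c_2 = -5.
x_1(ln 4) = (11)(4^4)(1) + (-5)(4^3)(2) = 2176.

2176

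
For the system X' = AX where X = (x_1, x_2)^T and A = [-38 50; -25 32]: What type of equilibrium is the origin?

stable spiral

A = [[-38,50],[-25,32]]; det(A-λI) = λ^2 + 6λ + 34.
λ = -3 ± 5i: negative real part.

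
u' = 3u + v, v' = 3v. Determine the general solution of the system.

u(t) = K_1e^(3t) + K_2te^(3t) + 2K_2e^(3t), v(t) = K_2e^(3t)

Coefficient matrix A = [[3, 1], [0, 3]].
Characteristic polynomial det(A - λI) = λ^2 - 6λ + 9 = 0.
Single eigenvalue λ = 3 with algebraic multiplicity 2.
Eigenvector v = (1,0); generalized eigenvector w with (A-λI)w=v is (2,1).
General solution: e^(3t)[K_1·v + K_2·(t·v + w)].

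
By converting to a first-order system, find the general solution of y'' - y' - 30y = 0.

y(t) = C_1e^(6t) + C_2e^(-5t)

Let x_1 = y, x_2 = y'. Then x_1' = x_2 and x_2' = 30x_1 + x_2.
A = [[0,1],[30,1]]; det(A-λI) = λ^2 - λ - 30.
Eigenvalues λ = 6, -5 with eigenvectors (1,6), (1,-5).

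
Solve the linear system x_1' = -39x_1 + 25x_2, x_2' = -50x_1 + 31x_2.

Coefficient matrix A = [[-39, 25], [-50, 31]].
Characteristic polynomial det(A - λI) = λ^2 + 8λ + 41 = 0.
Eigenvalues λ = -4 ± 5i (complex conjugate pair).
For λ=-4+5i: an eigenvector is (-1,-1) - i(2,3) = (-1 - 2i, -1 - 3i).
A real fundamental pair from Re and Im of e^((-4+5i)t)v: X_1 = e^(-4t)(cos(5t)·(-1,-1) + sin(5t)·(2,3)), X_2 = e^(-4t)(sin(5t)·(-1,-1) - cos(5t)·(2,3)).
General solution: K_1X_1 + K_2X_2.

x_1(t) = 2K_1e^(-4t)sin(5t) - K_1e^(-4t)cos(5t) - K_2e^(-4t)sin(5t) - 2K_2e^(-4t)cos(5t), x_2(t) = 3K_1e^(-4t)sin(5t) - K_1e^(-4t)cos(5t) - K_2e^(-4t)sin(5t) - 3K_2e^(-4t)cos(5t)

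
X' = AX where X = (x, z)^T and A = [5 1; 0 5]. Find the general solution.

Coefficient matrix A = [[5, 1], [0, 5]].
Characteristic polynomial det(A - λI) = λ^2 - 10λ + 25 = 0.
Single eigenvalue λ = 5 with algebraic multiplicity 2.
Eigenvector v = (1,0); generalized eigenvector w with (A-λI)w=v is (-1,1).
General solution: e^(5t)[K_1·v + K_2·(t·v + w)].

x(t) = K_1e^(5t) + K_2te^(5t) - K_2e^(5t), z(t) = K_2e^(5t)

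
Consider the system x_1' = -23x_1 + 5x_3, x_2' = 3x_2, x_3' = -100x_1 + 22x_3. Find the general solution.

x_1(t) = C_1e^(-3t) + C_3e^(2t), x_2(t) = C_2e^(3t), x_3(t) = 4C_1e^(-3t) + 5C_3e^(2t)

Coefficient matrix A = [[-23, 0, 5], [0, 3, 0], [-100, 0, 22]].
det(A - λI) = 0 gives eigenvalues λ = -3, 3, 2.
For λ=-3: eigenvector (1,0,4).
For λ=3: eigenvector (0,1,0).
For λ=2: eigenvector (1,0,5).
General solution: C_1e^(-3t)(1,0,4) + C_2e^(3t)(0,1,0) + C_3e^(2t)(1,0,5).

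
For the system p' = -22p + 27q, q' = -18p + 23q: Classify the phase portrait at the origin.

A = [[-22,27],[-18,23]]; det(A-λI) = λ^2 - λ - 20.
λ = 5, -4: opposite signs.

saddle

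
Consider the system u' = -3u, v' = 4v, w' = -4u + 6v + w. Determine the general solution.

Coefficient matrix A = [[-3, 0, 0], [0, 4, 0], [-4, 6, 1]].
det(A - λI) = 0 gives eigenvalues λ = 1, -3, 4.
For λ=1: eigenvector (0,0,-1).
For λ=-3: eigenvector (1,0,1).
For λ=4: eigenvector (0,1,2).
General solution: K_1e^(t)(0,0,-1) + K_2e^(-3t)(1,0,1) + K_3e^(4t)(0,1,2).

u(t) = K_2e^(-3t), v(t) = K_3e^(4t), w(t) = -K_1e^(t) + K_2e^(-3t) + 2K_3e^(4t)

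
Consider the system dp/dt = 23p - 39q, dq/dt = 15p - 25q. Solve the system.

p(t) = 2K_1e^(-t)sin(3t) - 3K_1e^(-t)cos(3t) - 3K_2e^(-t)sin(3t) - 2K_2e^(-t)cos(3t), q(t) = K_1e^(-t)sin(3t) - 2K_1e^(-t)cos(3t) - 2K_2e^(-t)sin(3t) - K_2e^(-t)cos(3t)

Coefficient matrix A = [[23, -39], [15, -25]].
Characteristic polynomial det(A - λI) = λ^2 + 2λ + 10 = 0.
Eigenvalues λ = -1 ± 3i (complex conjugate pair).
For λ=-1+3i: an eigenvector is (-3,-2) - i(2,1) = (-3 - 2i, -2 - i).
A real fundamental pair from Re and Im of e^((-1+3i)t)v: X_1 = e^(-t)(cos(3t)·(-3,-2) + sin(3t)·(2,1)), X_2 = e^(-t)(sin(3t)·(-3,-2) - cos(3t)·(2,1)).
General solution: K_1X_1 + K_2X_2.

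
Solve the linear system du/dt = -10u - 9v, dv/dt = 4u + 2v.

Coefficient matrix A = [[-10, -9], [4, 2]].
Characteristic polynomial det(A - λI) = λ^2 + 8λ + 16 = 0.
Single eigenvalue λ = -4 with algebraic multiplicity 2.
Eigenvector v = (-3,2); generalized eigenvector w with (A-λI)w=v is (2,-1).
General solution: e^(-4t)[c_1·v + c_2·(t·v + w)].

u(t) = -3c_1e^(-4t) - 3c_2te^(-4t) + 2c_2e^(-4t), v(t) = 2c_1e^(-4t) + 2c_2te^(-4t) - c_2e^(-4t)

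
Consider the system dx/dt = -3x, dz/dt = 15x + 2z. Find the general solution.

Coefficient matrix A = [[-3, 0], [15, 2]].
Characteristic polynomial det(A - λI) = λ^2 + λ - 6 = 0.
Eigenvalues λ = -3, 2.
For λ=-3: (A-λI) row 2 is [15, 5], so an eigenvector is (1, -3).
For λ=2: (A-λI) row 1 is [-5, 0], so an eigenvector is (0, -1).
General solution: c_1e^(-3t)(1,-3) + c_2e^(2t)(0,-1).

x(t) = c_1e^(-3t), z(t) = -3c_1e^(-3t) - c_2e^(2t)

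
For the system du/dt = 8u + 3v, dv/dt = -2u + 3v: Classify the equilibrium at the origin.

unstable node

A = [[8,3],[-2,3]]; det(A-λI) = λ^2 - 11λ + 30.
λ = 6, 5: both positive.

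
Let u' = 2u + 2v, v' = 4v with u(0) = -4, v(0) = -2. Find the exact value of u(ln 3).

-180

A = [[2,2],[0,4]]; eigenvalues λ = 2, 4.
Eigenvectors: (1,0) for λ=2, (-1,-1) for λ=4.
From the initial condition, c_1 = -2, c_2 = 2.
u(ln 3) = (-2)(3^2)(1) + (2)(3^4)(-1) = -180.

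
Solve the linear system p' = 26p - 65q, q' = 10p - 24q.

p(t) = -3c_1e^(t)sin(5t) + 2c_1e^(t)cos(5t) + 2c_2e^(t)sin(5t) + 3c_2e^(t)cos(5t), q(t) = -c_1e^(t)sin(5t) + c_1e^(t)cos(5t) + c_2e^(t)sin(5t) + c_2e^(t)cos(5t)

Coefficient matrix A = [[26, -65], [10, -24]].
Characteristic polynomial det(A - λI) = λ^2 - 2λ + 26 = 0.
Eigenvalues λ = 1 ± 5i (complex conjugate pair).
For λ=1+5i: an eigenvector is (2,1) - i(-3,-1) = (2 + 3i, 1 + i).
A real fundamental pair from Re and Im of e^((1+5i)t)v: X_1 = e^(t)(cos(5t)·(2,1) + sin(5t)·(-3,-1)), X_2 = e^(t)(sin(5t)·(2,1) - cos(5t)·(-3,-1)).
General solution: c_1X_1 + c_2X_2.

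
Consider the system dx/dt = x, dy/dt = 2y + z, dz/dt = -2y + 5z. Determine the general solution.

x(t) = C_1e^(t), y(t) = C_2e^(3t) + C_3e^(4t), z(t) = C_2e^(3t) + 2C_3e^(4t)

Coefficient matrix A = [[1, 0, 0], [0, 2, 1], [0, -2, 5]].
det(A - λI) = 0 gives eigenvalues λ = 1, 3, 4.
For λ=1: eigenvector (1,0,0).
For λ=3: eigenvector (0,1,1).
For λ=4: eigenvector (0,1,2).
General solution: C_1e^(t)(1,0,0) + C_2e^(3t)(0,1,1) + C_3e^(4t)(0,1,2).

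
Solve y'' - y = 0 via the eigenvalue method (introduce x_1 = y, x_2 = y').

y(t) = c_1e^(-t) + c_2e^(t)

Let x_1 = y, x_2 = y'. Then x_1' = x_2 and x_2' = x_1.
A = [[0,1],[1,0]]; det(A-λI) = λ^2 - 1.
Eigenvalues λ = -1, 1 with eigenvectors (1,-1), (1,1).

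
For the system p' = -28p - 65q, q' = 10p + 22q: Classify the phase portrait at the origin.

A = [[-28,-65],[10,22]]; det(A-λI) = λ^2 + 6λ + 34.
λ = -3 ± 5i: negative real part.

stable spiral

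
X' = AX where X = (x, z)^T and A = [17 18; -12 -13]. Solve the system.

Coefficient matrix A = [[17, 18], [-12, -13]].
Characteristic polynomial det(A - λI) = λ^2 - 4λ - 5 = 0.
Eigenvalues λ = -1, 5.
For λ=-1: (A-λI) row 1 is [18, 18], so an eigenvector is (-1, 1).
For λ=5: (A-λI) row 1 is [12, 18], so an eigenvector is (3, -2).
General solution: c_1e^(-t)(-1,1) + c_2e^(5t)(3,-2).

x(t) = -c_1e^(-t) + 3c_2e^(5t), z(t) = c_1e^(-t) - 2c_2e^(5t)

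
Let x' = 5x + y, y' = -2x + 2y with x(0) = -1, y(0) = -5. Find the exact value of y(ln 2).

16

A = [[5,1],[-2,2]]; eigenvalues λ = 4, 3.
Eigenvectors: (-1,1) for λ=4, (1,-2) for λ=3.
From the initial condition, c_1 = 7, c_2 = 6.
y(ln 2) = (7)(2^4)(1) + (6)(2^3)(-2) = 16.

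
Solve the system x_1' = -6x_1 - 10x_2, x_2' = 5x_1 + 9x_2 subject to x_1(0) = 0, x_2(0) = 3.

Coefficient matrix A = [[-6, -10], [5, 9]].
Characteristic polynomial det(A - λI) = λ^2 - 3λ - 4 = 0.
Eigenvalues λ = 4, -1.
For λ=4: (A-λI) row 1 is [-10, -10], so an eigenvector is (-1, 1).
For λ=-1: (A-λI) row 1 is [-5, -10], so an eigenvector is (-2, 1).
General solution: K_1e^(4t)(-1,1) + K_2e^(-t)(-2,1).
Applying x_1(0)=0, x_2(0)=3 gives K_1=6, K_2=-3.

x_1(t) = -6e^(4t) + 6e^(-t), x_2(t) = 6e^(4t) - 3e^(-t)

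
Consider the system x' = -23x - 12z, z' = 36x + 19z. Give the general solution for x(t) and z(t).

Coefficient matrix A = [[-23, -12], [36, 19]].
Characteristic polynomial det(A - λI) = λ^2 + 4λ - 5 = 0.
Eigenvalues λ = -5, 1.
For λ=-5: (A-λI) row 1 is [-18, -12], so an eigenvector is (2, -3).
For λ=1: (A-λI) row 1 is [-24, -12], so an eigenvector is (1, -2).
General solution: c_1e^(-5t)(2,-3) + c_2e^(t)(1,-2).

x(t) = 2c_1e^(-5t) + c_2e^(t), z(t) = -3c_1e^(-5t) - 2c_2e^(t)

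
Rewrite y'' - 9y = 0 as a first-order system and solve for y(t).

Let x_1 = y, x_2 = y'. Then x_1' = x_2 and x_2' = 9x_1.
A = [[0,1],[9,0]]; det(A-λI) = λ^2 - 9.
Eigenvalues λ = -3, 3 with eigenvectors (1,-3), (1,3).

y(t) = C_1e^(-3t) + C_2e^(3t)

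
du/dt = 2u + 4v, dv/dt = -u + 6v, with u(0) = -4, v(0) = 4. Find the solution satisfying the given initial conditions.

Coefficient matrix A = [[2, 4], [-1, 6]].
Characteristic polynomial det(A - λI) = λ^2 - 8λ + 16 = 0.
Single eigenvalue λ = 4 with algebraic multiplicity 2.
Eigenvector v = (2,1); generalized eigenvector w with (A-λI)w=v is (-3,-1).
General solution: e^(4t)[C_1·v + C_2·(t·v + w)].
Applying u(0)=-4, v(0)=4 gives C_1=16, C_2=12.

u(t) = 24te^(4t) - 4e^(4t), v(t) = 12te^(4t) + 4e^(4t)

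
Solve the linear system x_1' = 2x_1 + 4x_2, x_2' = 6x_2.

x_1(t) = -c_1e^(6t) + c_2e^(2t), x_2(t) = -c_1e^(6t)

Coefficient matrix A = [[2, 4], [0, 6]].
Characteristic polynomial det(A - λI) = λ^2 - 8λ + 12 = 0.
Eigenvalues λ = 6, 2.
For λ=6: (A-λI) row 1 is [-4, 4], so an eigenvector is (-1, -1).
For λ=2: (A-λI) row 1 is [0, 4], so an eigenvector is (1, 0).
General solution: c_1e^(6t)(-1,-1) + c_2e^(2t)(1,0).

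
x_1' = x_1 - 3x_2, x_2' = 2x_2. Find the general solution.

Coefficient matrix A = [[1, -3], [0, 2]].
Characteristic polynomial det(A - λI) = λ^2 - 3λ + 2 = 0.
Eigenvalues λ = 2, 1.
For λ=2: (A-λI) row 1 is [-1, -3], so an eigenvector is (3, -1).
For λ=1: (A-λI) row 1 is [0, -3], so an eigenvector is (1, 0).
General solution: C_1e^(2t)(3,-1) + C_2e^(t)(1,0).

x_1(t) = 3C_1e^(2t) + C_2e^(t), x_2(t) = -C_1e^(2t)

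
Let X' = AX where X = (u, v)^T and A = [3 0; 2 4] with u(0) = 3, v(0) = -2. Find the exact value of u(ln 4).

192

A = [[3,0],[2,4]]; eigenvalues λ = 4, 3.
Eigenvectors: (0,-1) for λ=4, (1,-2) for λ=3.
From the initial condition, c_1 = -4, c_2 = 3.
u(ln 4) = (-4)(4^4)(0) + (3)(4^3)(1) = 192.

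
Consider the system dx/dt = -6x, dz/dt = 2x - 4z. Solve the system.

x(t) = -C_1e^(-6t), z(t) = C_1e^(-6t) - C_2e^(-4t)

Coefficient matrix A = [[-6, 0], [2, -4]].
Characteristic polynomial det(A - λI) = λ^2 + 10λ + 24 = 0.
Eigenvalues λ = -6, -4.
For λ=-6: (A-λI) row 2 is [2, 2], so an eigenvector is (-1, 1).
For λ=-4: (A-λI) row 1 is [-2, 0], so an eigenvector is (0, -1).
General solution: C_1e^(-6t)(-1,1) + C_2e^(-4t)(0,-1).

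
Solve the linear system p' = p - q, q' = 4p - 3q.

Coefficient matrix A = [[1, -1], [4, -3]].
Characteristic polynomial det(A - λI) = λ^2 + 2λ + 1 = 0.
Single eigenvalue λ = -1 with algebraic multiplicity 2.
Eigenvector v = (-1,-2); generalized eigenvector w with (A-λI)w=v is (1,3).
General solution: e^(-t)[C_1·v + C_2·(t·v + w)].

p(t) = -C_1e^(-t) - C_2te^(-t) + C_2e^(-t), q(t) = -2C_1e^(-t) - 2C_2te^(-t) + 3C_2e^(-t)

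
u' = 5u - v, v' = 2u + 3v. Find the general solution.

u(t) = C_1e^(4t)sin(t) - C_2e^(4t)cos(t), v(t) = C_1e^(4t)sin(t) - C_1e^(4t)cos(t) - C_2e^(4t)sin(t) - C_2e^(4t)cos(t)

Coefficient matrix A = [[5, -1], [2, 3]].
Characteristic polynomial det(A - λI) = λ^2 - 8λ + 17 = 0.
Eigenvalues λ = 4 ± i (complex conjugate pair).
For λ=4+i: an eigenvector is (0,-1) - i(1,1) = (0 - i, -1 - i).
A real fundamental pair from Re and Im of e^((4+i)t)v: X_1 = e^(4t)(cos(t)·(0,-1) + sin(t)·(1,1)), X_2 = e^(4t)(sin(t)·(0,-1) - cos(t)·(1,1)).
General solution: C_1X_1 + C_2X_2.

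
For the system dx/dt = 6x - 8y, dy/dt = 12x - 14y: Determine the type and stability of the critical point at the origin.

stable node

A = [[6,-8],[12,-14]]; det(A-λI) = λ^2 + 8λ + 12.
λ = -2, -6: both negative.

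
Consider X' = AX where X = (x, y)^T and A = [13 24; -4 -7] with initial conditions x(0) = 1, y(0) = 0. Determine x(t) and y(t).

Coefficient matrix A = [[13, 24], [-4, -7]].
Characteristic polynomial det(A - λI) = λ^2 - 6λ + 5 = 0.
Eigenvalues λ = 5, 1.
For λ=5: (A-λI) row 1 is [8, 24], so an eigenvector is (-3, 1).
For λ=1: (A-λI) row 1 is [12, 24], so an eigenvector is (-2, 1).
General solution: C_1e^(5t)(-3,1) + C_2e^(t)(-2,1).
Applying x(0)=1, y(0)=0 gives C_1=-1, C_2=1.

x(t) = 3e^(5t) - 2e^(t), y(t) = -e^(5t) + e^(t)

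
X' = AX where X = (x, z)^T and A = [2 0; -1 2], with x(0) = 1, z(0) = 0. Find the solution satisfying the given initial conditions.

x(t) = e^(2t), z(t) = -te^(2t)

Coefficient matrix A = [[2, 0], [-1, 2]].
Characteristic polynomial det(A - λI) = λ^2 - 4λ + 4 = 0.
Single eigenvalue λ = 2 with algebraic multiplicity 2.
Eigenvector v = (0,-1); generalized eigenvector w with (A-λI)w=v is (1,2).
General solution: e^(2t)[c_1·v + c_2·(t·v + w)].
Applying x(0)=1, z(0)=0 gives c_1=2, c_2=1.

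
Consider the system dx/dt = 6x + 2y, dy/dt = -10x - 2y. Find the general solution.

x(t) = -c_1e^(2t)sin(2t) + c_2e^(2t)cos(2t), y(t) = 2c_1e^(2t)sin(2t) - c_1e^(2t)cos(2t) - c_2e^(2t)sin(2t) - 2c_2e^(2t)cos(2t)

Coefficient matrix A = [[6, 2], [-10, -2]].
Characteristic polynomial det(A - λI) = λ^2 - 4λ + 8 = 0.
Eigenvalues λ = 2 ± 2i (complex conjugate pair).
For λ=2+2i: an eigenvector is (0,-1) - i(-1,2) = (0 + i, -1 - 2i).
A real fundamental pair from Re and Im of e^((2+2i)t)v: X_1 = e^(2t)(cos(2t)·(0,-1) + sin(2t)·(-1,2)), X_2 = e^(2t)(sin(2t)·(0,-1) - cos(2t)·(-1,2)).
General solution: c_1X_1 + c_2X_2.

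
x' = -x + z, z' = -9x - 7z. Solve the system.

x(t) = K_1e^(-4t) + K_2te^(-4t), z(t) = -3K_1e^(-4t) - 3K_2te^(-4t) + K_2e^(-4t)

Coefficient matrix A = [[-1, 1], [-9, -7]].
Characteristic polynomial det(A - λI) = λ^2 + 8λ + 16 = 0.
Single eigenvalue λ = -4 with algebraic multiplicity 2.
Eigenvector v = (1,-3); generalized eigenvector w with (A-λI)w=v is (0,1).
General solution: e^(-4t)[K_1·v + K_2·(t·v + w)].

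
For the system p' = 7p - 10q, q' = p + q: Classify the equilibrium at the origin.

unstable spiral

A = [[7,-10],[1,1]]; det(A-λI) = λ^2 - 8λ + 17.
λ = 4 ± i: positive real part.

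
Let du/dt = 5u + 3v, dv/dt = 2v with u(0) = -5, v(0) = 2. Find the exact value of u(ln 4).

A = [[5,3],[0,2]]; eigenvalues λ = 5, 2.
Eigenvectors: (1,0) for λ=5, (1,-1) for λ=2.
From the initial condition, c_1 = -3, c_2 = -2.
u(ln 4) = (-3)(4^5)(1) + (-2)(4^2)(1) = -3104.

-3104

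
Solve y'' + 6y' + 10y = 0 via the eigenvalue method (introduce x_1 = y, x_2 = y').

Let x_1 = y, x_2 = y'. Then x_1' = x_2 and x_2' = -10x_1 - 6x_2.
A = [[0,1],[-10,-6]]; det(A-λI) = λ^2 + 6λ + 10.
Eigenvalues λ = -3 ± i.

y(t) = c_1e^(-3t)cos(t) + c_2e^(-3t)sin(t)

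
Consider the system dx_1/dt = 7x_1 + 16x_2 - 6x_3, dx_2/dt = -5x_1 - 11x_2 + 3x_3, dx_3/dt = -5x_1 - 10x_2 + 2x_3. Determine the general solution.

x_1(t) = -C_1e^(-3t) - 2C_2e^(2t) + 2C_3e^(-t), x_2(t) = C_1e^(-3t) + C_2e^(2t) - C_3e^(-t), x_3(t) = C_1e^(-3t) + C_2e^(2t)

Coefficient matrix A = [[7, 16, -6], [-5, -11, 3], [-5, -10, 2]].
det(A - λI) = 0 gives eigenvalues λ = -3, 2, -1.
For λ=-3: eigenvector (-1,1,1).
For λ=2: eigenvector (-2,1,1).
For λ=-1: eigenvector (2,-1,0).
General solution: C_1e^(-3t)(-1,1,1) + C_2e^(2t)(-2,1,1) + C_3e^(-t)(2,-1,0).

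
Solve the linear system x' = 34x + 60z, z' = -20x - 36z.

x(t) = -3C_1e^(-6t) - 2C_2e^(4t), z(t) = 2C_1e^(-6t) + C_2e^(4t)

Coefficient matrix A = [[34, 60], [-20, -36]].
Characteristic polynomial det(A - λI) = λ^2 + 2λ - 24 = 0.
Eigenvalues λ = -6, 4.
For λ=-6: (A-λI) row 1 is [40, 60], so an eigenvector is (-3, 2).
For λ=4: (A-λI) row 1 is [30, 60], so an eigenvector is (-2, 1).
General solution: C_1e^(-6t)(-3,2) + C_2e^(4t)(-2,1).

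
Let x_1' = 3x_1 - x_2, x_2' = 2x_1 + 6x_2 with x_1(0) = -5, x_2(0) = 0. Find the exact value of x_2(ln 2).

A = [[3,-1],[2,6]]; eigenvalues λ = 5, 4.
Eigenvectors: (1,-2) for λ=5, (1,-1) for λ=4.
From the initial condition, c_1 = 5, c_2 = -10.
x_2(ln 2) = (5)(2^5)(-2) + (-10)(2^4)(-1) = -160.

-160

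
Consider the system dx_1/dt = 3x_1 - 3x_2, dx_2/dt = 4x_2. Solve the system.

Coefficient matrix A = [[3, -3], [0, 4]].
Characteristic polynomial det(A - λI) = λ^2 - 7λ + 12 = 0.
Eigenvalues λ = 4, 3.
For λ=4: (A-λI) row 1 is [-1, -3], so an eigenvector is (-3, 1).
For λ=3: (A-λI) row 1 is [0, -3], so an eigenvector is (-1, 0).
General solution: K_1e^(4t)(-3,1) + K_2e^(3t)(-1,0).

x_1(t) = -3K_1e^(4t) - K_2e^(3t), x_2(t) = K_1e^(4t)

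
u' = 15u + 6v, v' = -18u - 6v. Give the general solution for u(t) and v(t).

Coefficient matrix A = [[15, 6], [-18, -6]].
Characteristic polynomial det(A - λI) = λ^2 - 9λ + 18 = 0.
Eigenvalues λ = 6, 3.
For λ=6: (A-λI) row 1 is [9, 6], so an eigenvector is (-2, 3).
For λ=3: (A-λI) row 1 is [12, 6], so an eigenvector is (1, -2).
General solution: K_1e^(6t)(-2,3) + K_2e^(3t)(1,-2).

u(t) = -2K_1e^(6t) + K_2e^(3t), v(t) = 3K_1e^(6t) - 2K_2e^(3t)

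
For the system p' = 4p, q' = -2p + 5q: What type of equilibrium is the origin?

A = [[4,0],[-2,5]]; det(A-λI) = λ^2 - 9λ + 20.
λ = 4, 5: both positive.

unstable node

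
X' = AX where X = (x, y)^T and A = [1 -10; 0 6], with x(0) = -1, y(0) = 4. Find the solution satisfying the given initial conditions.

Coefficient matrix A = [[1, -10], [0, 6]].
Characteristic polynomial det(A - λI) = λ^2 - 7λ + 6 = 0.
Eigenvalues λ = 1, 6.
For λ=1: (A-λI) row 1 is [0, -10], so an eigenvector is (1, 0).
For λ=6: (A-λI) row 1 is [-5, -10], so an eigenvector is (2, -1).
General solution: K_1e^(t)(1,0) + K_2e^(6t)(2,-1).
Applying x(0)=-1, y(0)=4 gives K_1=7, K_2=-4.

x(t) = -8e^(6t) + 7e^(t), y(t) = 4e^(6t)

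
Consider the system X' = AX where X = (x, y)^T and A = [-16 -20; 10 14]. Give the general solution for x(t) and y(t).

Coefficient matrix A = [[-16, -20], [10, 14]].
Characteristic polynomial det(A - λI) = λ^2 + 2λ - 24 = 0.
Eigenvalues λ = -6, 4.
For λ=-6: (A-λI) row 1 is [-10, -20], so an eigenvector is (2, -1).
For λ=4: (A-λI) row 1 is [-20, -20], so an eigenvector is (1, -1).
General solution: C_1e^(-6t)(2,-1) + C_2e^(4t)(1,-1).

x(t) = 2C_1e^(-6t) + C_2e^(4t), y(t) = -C_1e^(-6t) - C_2e^(4t)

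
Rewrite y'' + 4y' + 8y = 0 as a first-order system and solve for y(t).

Let x_1 = y, x_2 = y'. Then x_1' = x_2 and x_2' = -8x_1 - 4x_2.
A = [[0,1],[-8,-4]]; det(A-λI) = λ^2 + 4λ + 8.
Eigenvalues λ = -2 ± 2i.

y(t) = C_1e^(-2t)cos(2t) + C_2e^(-2t)sin(2t)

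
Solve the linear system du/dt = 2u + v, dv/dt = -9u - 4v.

Coefficient matrix A = [[2, 1], [-9, -4]].
Characteristic polynomial det(A - λI) = λ^2 + 2λ + 1 = 0.
Single eigenvalue λ = -1 with algebraic multiplicity 2.
Eigenvector v = (1,-3); generalized eigenvector w with (A-λI)w=v is (0,1).
General solution: e^(-t)[K_1·v + K_2·(t·v + w)].

u(t) = K_1e^(-t) + K_2te^(-t), v(t) = -3K_1e^(-t) - 3K_2te^(-t) + K_2e^(-t)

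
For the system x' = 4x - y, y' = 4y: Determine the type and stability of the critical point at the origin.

A = [[4,-1],[0,4]]; det(A-λI) = λ^2 - 8λ + 16.
repeated λ = 4 with a single eigenvector.

unstable improper node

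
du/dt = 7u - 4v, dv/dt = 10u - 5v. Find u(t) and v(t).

u(t) = -C_1e^(t)sin(2t) - C_1e^(t)cos(2t) - C_2e^(t)sin(2t) + C_2e^(t)cos(2t), v(t) = -2C_1e^(t)sin(2t) - C_1e^(t)cos(2t) - C_2e^(t)sin(2t) + 2C_2e^(t)cos(2t)

Coefficient matrix A = [[7, -4], [10, -5]].
Characteristic polynomial det(A - λI) = λ^2 - 2λ + 5 = 0.
Eigenvalues λ = 1 ± 2i (complex conjugate pair).
For λ=1+2i: an eigenvector is (-1,-1) - i(-1,-2) = (-1 + i, -1 + 2i).
A real fundamental pair from Re and Im of e^((1+2i)t)v: X_1 = e^(t)(cos(2t)·(-1,-1) + sin(2t)·(-1,-2)), X_2 = e^(t)(sin(2t)·(-1,-1) - cos(2t)·(-1,-2)).
General solution: C_1X_1 + C_2X_2.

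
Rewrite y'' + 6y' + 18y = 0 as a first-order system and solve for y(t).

Let x_1 = y, x_2 = y'. Then x_1' = x_2 and x_2' = -18x_1 - 6x_2.
A = [[0,1],[-18,-6]]; det(A-λI) = λ^2 + 6λ + 18.
Eigenvalues λ = -3 ± 3i.

y(t) = c_1e^(-3t)cos(3t) + c_2e^(-3t)sin(3t)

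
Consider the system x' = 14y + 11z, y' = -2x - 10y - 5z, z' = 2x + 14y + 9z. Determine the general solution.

Coefficient matrix A = [[0, 14, 11], [-2, -10, -5], [2, 14, 9]].
det(A - λI) = 0 gives eigenvalues λ = 4, -3, -2.
For λ=4: eigenvector (2,-1,2).
For λ=-3: eigenvector (-1,1,-1).
For λ=-2: eigenvector (3,-2,2).
General solution: c_1e^(4t)(2,-1,2) + c_2e^(-3t)(-1,1,-1) + c_3e^(-2t)(3,-2,2).

x(t) = 2c_1e^(4t) - c_2e^(-3t) + 3c_3e^(-2t), y(t) = -c_1e^(4t) + c_2e^(-3t) - 2c_3e^(-2t), z(t) = 2c_1e^(4t) - c_2e^(-3t) + 2c_3e^(-2t)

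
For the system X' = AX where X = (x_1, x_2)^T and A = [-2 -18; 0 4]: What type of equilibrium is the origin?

A = [[-2,-18],[0,4]]; det(A-λI) = λ^2 - 2λ - 8.
λ = 4, -2: opposite signs.

saddle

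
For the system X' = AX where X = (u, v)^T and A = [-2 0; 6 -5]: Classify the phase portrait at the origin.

stable node

A = [[-2,0],[6,-5]]; det(A-λI) = λ^2 + 7λ + 10.
λ = -5, -2: both negative.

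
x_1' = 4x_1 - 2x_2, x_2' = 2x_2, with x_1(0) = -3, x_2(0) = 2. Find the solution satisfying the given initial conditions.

x_1(t) = -5e^(4t) + 2e^(2t), x_2(t) = 2e^(2t)

Coefficient matrix A = [[4, -2], [0, 2]].
Characteristic polynomial det(A - λI) = λ^2 - 6λ + 8 = 0.
Eigenvalues λ = 2, 4.
For λ=2: (A-λI) row 1 is [2, -2], so an eigenvector is (-1, -1).
For λ=4: (A-λI) row 1 is [0, -2], so an eigenvector is (1, 0).
General solution: c_1e^(2t)(-1,-1) + c_2e^(4t)(1,0).
Applying x_1(0)=-3, x_2(0)=2 gives c_1=-2, c_2=-5.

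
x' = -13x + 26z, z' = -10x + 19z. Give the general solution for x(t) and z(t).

Coefficient matrix A = [[-13, 26], [-10, 19]].
Characteristic polynomial det(A - λI) = λ^2 - 6λ + 13 = 0.
Eigenvalues λ = 3 ± 2i (complex conjugate pair).
For λ=3+2i: an eigenvector is (-2,-1) - i(3,2) = (-2 - 3i, -1 - 2i).
A real fundamental pair from Re and Im of e^((3+2i)t)v: X_1 = e^(3t)(cos(2t)·(-2,-1) + sin(2t)·(3,2)), X_2 = e^(3t)(sin(2t)·(-2,-1) - cos(2t)·(3,2)).
General solution: K_1X_1 + K_2X_2.

x(t) = 3K_1e^(3t)sin(2t) - 2K_1e^(3t)cos(2t) - 2K_2e^(3t)sin(2t) - 3K_2e^(3t)cos(2t), z(t) = 2K_1e^(3t)sin(2t) - K_1e^(3t)cos(2t) - K_2e^(3t)sin(2t) - 2K_2e^(3t)cos(2t)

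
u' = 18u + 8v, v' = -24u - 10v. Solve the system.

u(t) = C_1e^(2t) + 2C_2e^(6t), v(t) = -2C_1e^(2t) - 3C_2e^(6t)

Coefficient matrix A = [[18, 8], [-24, -10]].
Characteristic polynomial det(A - λI) = λ^2 - 8λ + 12 = 0.
Eigenvalues λ = 2, 6.
For λ=2: (A-λI) row 1 is [16, 8], so an eigenvector is (1, -2).
For λ=6: (A-λI) row 1 is [12, 8], so an eigenvector is (2, -3).
General solution: C_1e^(2t)(1,-2) + C_2e^(6t)(2,-3).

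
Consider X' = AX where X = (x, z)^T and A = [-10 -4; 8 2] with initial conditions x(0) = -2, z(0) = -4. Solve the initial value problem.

x(t) = 6e^(-2t) - 8e^(-6t), z(t) = -12e^(-2t) + 8e^(-6t)

Coefficient matrix A = [[-10, -4], [8, 2]].
Characteristic polynomial det(A - λI) = λ^2 + 8λ + 12 = 0.
Eigenvalues λ = -6, -2.
For λ=-6: (A-λI) row 1 is [-4, -4], so an eigenvector is (1, -1).
For λ=-2: (A-λI) row 1 is [-8, -4], so an eigenvector is (-1, 2).
General solution: K_1e^(-6t)(1,-1) + K_2e^(-2t)(-1,2).
Applying x(0)=-2, z(0)=-4 gives K_1=-8, K_2=-6.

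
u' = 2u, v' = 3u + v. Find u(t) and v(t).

u(t) = C_1e^(2t), v(t) = 3C_1e^(2t) - C_2e^(t)

Coefficient matrix A = [[2, 0], [3, 1]].
Characteristic polynomial det(A - λI) = λ^2 - 3λ + 2 = 0.
Eigenvalues λ = 2, 1.
For λ=2: (A-λI) row 2 is [3, -1], so an eigenvector is (1, 3).
For λ=1: (A-λI) row 1 is [1, 0], so an eigenvector is (0, -1).
General solution: C_1e^(2t)(1,3) + C_2e^(t)(0,-1).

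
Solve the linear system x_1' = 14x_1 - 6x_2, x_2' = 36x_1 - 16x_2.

Coefficient matrix A = [[14, -6], [36, -16]].
Characteristic polynomial det(A - λI) = λ^2 + 2λ - 8 = 0.
Eigenvalues λ = -4, 2.
For λ=-4: (A-λI) row 1 is [18, -6], so an eigenvector is (-1, -3).
For λ=2: (A-λI) row 1 is [12, -6], so an eigenvector is (-1, -2).
General solution: K_1e^(-4t)(-1,-3) + K_2e^(2t)(-1,-2).

x_1(t) = -K_1e^(-4t) - K_2e^(2t), x_2(t) = -3K_1e^(-4t) - 2K_2e^(2t)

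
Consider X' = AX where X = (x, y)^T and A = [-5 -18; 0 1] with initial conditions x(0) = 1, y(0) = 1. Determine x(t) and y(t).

x(t) = -3e^(t) + 4e^(-5t), y(t) = e^(t)

Coefficient matrix A = [[-5, -18], [0, 1]].
Characteristic polynomial det(A - λI) = λ^2 + 4λ - 5 = 0.
Eigenvalues λ = -5, 1.
For λ=-5: (A-λI) row 1 is [0, -18], so an eigenvector is (-1, 0).
For λ=1: (A-λI) row 1 is [-6, -18], so an eigenvector is (3, -1).
General solution: K_1e^(-5t)(-1,0) + K_2e^(t)(3,-1).
Applying x(0)=1, y(0)=1 gives K_1=-4, K_2=-1.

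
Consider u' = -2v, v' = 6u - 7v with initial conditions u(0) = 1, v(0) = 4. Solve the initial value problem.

u(t) = -4e^(-3t) + 5e^(-4t), v(t) = -6e^(-3t) + 10e^(-4t)

Coefficient matrix A = [[0, -2], [6, -7]].
Characteristic polynomial det(A - λI) = λ^2 + 7λ + 12 = 0.
Eigenvalues λ = -4, -3.
For λ=-4: (A-λI) row 1 is [4, -2], so an eigenvector is (1, 2).
For λ=-3: (A-λI) row 1 is [3, -2], so an eigenvector is (2, 3).
General solution: C_1e^(-4t)(1,2) + C_2e^(-3t)(2,3).
Applying u(0)=1, v(0)=4 gives C_1=5, C_2=-2.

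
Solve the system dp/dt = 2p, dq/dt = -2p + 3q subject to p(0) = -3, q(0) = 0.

Coefficient matrix A = [[2, 0], [-2, 3]].
Characteristic polynomial det(A - λI) = λ^2 - 5λ + 6 = 0.
Eigenvalues λ = 2, 3.
For λ=2: (A-λI) row 2 is [-2, 1], so an eigenvector is (-1, -2).
For λ=3: (A-λI) row 1 is [-1, 0], so an eigenvector is (0, 1).
General solution: C_1e^(2t)(-1,-2) + C_2e^(3t)(0,1).
Applying p(0)=-3, q(0)=0 gives C_1=3, C_2=6.

p(t) = -3e^(2t), q(t) = 6e^(3t) - 6e^(2t)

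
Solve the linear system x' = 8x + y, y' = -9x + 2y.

Coefficient matrix A = [[8, 1], [-9, 2]].
Characteristic polynomial det(A - λI) = λ^2 - 10λ + 25 = 0.
Single eigenvalue λ = 5 with algebraic multiplicity 2.
Eigenvector v = (1,-3); generalized eigenvector w with (A-λI)w=v is (0,1).
General solution: e^(5t)[c_1·v + c_2·(t·v + w)].

x(t) = c_1e^(5t) + c_2te^(5t), y(t) = -3c_1e^(5t) - 3c_2te^(5t) + c_2e^(5t)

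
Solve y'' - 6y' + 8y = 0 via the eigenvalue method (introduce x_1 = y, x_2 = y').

y(t) = c_1e^(4t) + c_2e^(2t)

Let x_1 = y, x_2 = y'. Then x_1' = x_2 and x_2' = -8x_1 + 6x_2.
A = [[0,1],[-8,6]]; det(A-λI) = λ^2 - 6λ + 8.
Eigenvalues λ = 4, 2 with eigenvectors (1,4), (1,2).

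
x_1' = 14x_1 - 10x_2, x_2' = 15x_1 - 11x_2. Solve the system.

Coefficient matrix A = [[14, -10], [15, -11]].
Characteristic polynomial det(A - λI) = λ^2 - 3λ - 4 = 0.
Eigenvalues λ = 4, -1.
For λ=4: (A-λI) row 1 is [10, -10], so an eigenvector is (-1, -1).
For λ=-1: (A-λI) row 1 is [15, -10], so an eigenvector is (-2, -3).
General solution: C_1e^(4t)(-1,-1) + C_2e^(-t)(-2,-3).

x_1(t) = -C_1e^(4t) - 2C_2e^(-t), x_2(t) = -C_1e^(4t) - 3C_2e^(-t)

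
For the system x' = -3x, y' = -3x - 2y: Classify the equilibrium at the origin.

A = [[-3,0],[-3,-2]]; det(A-λI) = λ^2 + 5λ + 6.
λ = -3, -2: both negative.

stable node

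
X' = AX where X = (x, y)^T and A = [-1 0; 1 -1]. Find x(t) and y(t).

Coefficient matrix A = [[-1, 0], [1, -1]].
Characteristic polynomial det(A - λI) = λ^2 + 2λ + 1 = 0.
Single eigenvalue λ = -1 with algebraic multiplicity 2.
Eigenvector v = (0,-1); generalized eigenvector w with (A-λI)w=v is (-1,2).
General solution: e^(-t)[C_1·v + C_2·(t·v + w)].

x(t) = -C_2e^(-t), y(t) = -C_1e^(-t) - C_2te^(-t) + 2C_2e^(-t)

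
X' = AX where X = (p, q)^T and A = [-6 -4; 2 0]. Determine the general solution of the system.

p(t) = 2C_1e^(-4t) + C_2e^(-2t), q(t) = -C_1e^(-4t) - C_2e^(-2t)

Coefficient matrix A = [[-6, -4], [2, 0]].
Characteristic polynomial det(A - λI) = λ^2 + 6λ + 8 = 0.
Eigenvalues λ = -4, -2.
For λ=-4: (A-λI) row 1 is [-2, -4], so an eigenvector is (2, -1).
For λ=-2: (A-λI) row 1 is [-4, -4], so an eigenvector is (1, -1).
General solution: C_1e^(-4t)(2,-1) + C_2e^(-2t)(1,-1).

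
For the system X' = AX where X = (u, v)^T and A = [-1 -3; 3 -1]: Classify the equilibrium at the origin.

stable spiral

A = [[-1,-3],[3,-1]]; det(A-λI) = λ^2 + 2λ + 10.
λ = -1 ± 3i: negative real part.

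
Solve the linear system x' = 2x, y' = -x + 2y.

x(t) = -c_2e^(2t), y(t) = c_1e^(2t) + c_2te^(2t) - 2c_2e^(2t)

Coefficient matrix A = [[2, 0], [-1, 2]].
Characteristic polynomial det(A - λI) = λ^2 - 4λ + 4 = 0.
Single eigenvalue λ = 2 with algebraic multiplicity 2.
Eigenvector v = (0,1); generalized eigenvector w with (A-λI)w=v is (-1,-2).
General solution: e^(2t)[c_1·v + c_2·(t·v + w)].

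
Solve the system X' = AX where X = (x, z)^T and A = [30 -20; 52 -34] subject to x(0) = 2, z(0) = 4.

Coefficient matrix A = [[30, -20], [52, -34]].
Characteristic polynomial det(A - λI) = λ^2 + 4λ + 20 = 0.
Eigenvalues λ = -2 ± 4i (complex conjugate pair).
For λ=-2+4i: an eigenvector is (2,3) - i(1,2) = (2 - i, 3 - 2i).
A real fundamental pair from Re and Im of e^((-2+4i)t)v: X_1 = e^(-2t)(cos(4t)·(2,3) + sin(4t)·(1,2)), X_2 = e^(-2t)(sin(4t)·(2,3) - cos(4t)·(1,2)).
General solution: K_1X_1 + K_2X_2.
Applying x(0)=2, z(0)=4 gives K_1=0, K_2=-2.

x(t) = -4e^(-2t)sin(4t) + 2e^(-2t)cos(4t), z(t) = -6e^(-2t)sin(4t) + 4e^(-2t)cos(4t)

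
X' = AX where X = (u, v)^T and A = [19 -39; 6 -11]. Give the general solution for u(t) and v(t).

Coefficient matrix A = [[19, -39], [6, -11]].
Characteristic polynomial det(A - λI) = λ^2 - 8λ + 25 = 0.
Eigenvalues λ = 4 ± 3i (complex conjugate pair).
For λ=4+3i: an eigenvector is (3,1) - i(2,1) = (3 - 2i, 1 - i).
A real fundamental pair from Re and Im of e^((4+3i)t)v: X_1 = e^(4t)(cos(3t)·(3,1) + sin(3t)·(2,1)), X_2 = e^(4t)(sin(3t)·(3,1) - cos(3t)·(2,1)).
General solution: K_1X_1 + K_2X_2.

u(t) = 2K_1e^(4t)sin(3t) + 3K_1e^(4t)cos(3t) + 3K_2e^(4t)sin(3t) - 2K_2e^(4t)cos(3t), v(t) = K_1e^(4t)sin(3t) + K_1e^(4t)cos(3t) + K_2e^(4t)sin(3t) - K_2e^(4t)cos(3t)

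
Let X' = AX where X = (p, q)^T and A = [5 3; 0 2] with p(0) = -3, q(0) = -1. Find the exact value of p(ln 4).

-4080

A = [[5,3],[0,2]]; eigenvalues λ = 5, 2.
Eigenvectors: (-1,0) for λ=5, (1,-1) for λ=2.
From the initial condition, c_1 = 4, c_2 = 1.
p(ln 4) = (4)(4^5)(-1) + (1)(4^2)(1) = -4080.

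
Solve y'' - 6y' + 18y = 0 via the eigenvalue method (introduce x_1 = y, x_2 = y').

y(t) = C_1e^(3t)cos(3t) + C_2e^(3t)sin(3t)

Let x_1 = y, x_2 = y'. Then x_1' = x_2 and x_2' = -18x_1 + 6x_2.
A = [[0,1],[-18,6]]; det(A-λI) = λ^2 - 6λ + 18.
Eigenvalues λ = 3 ± 3i.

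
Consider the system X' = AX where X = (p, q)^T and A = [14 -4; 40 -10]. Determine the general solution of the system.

p(t) = -C_1e^(2t)sin(4t) + C_2e^(2t)cos(4t), q(t) = -3C_1e^(2t)sin(4t) + C_1e^(2t)cos(4t) + C_2e^(2t)sin(4t) + 3C_2e^(2t)cos(4t)

Coefficient matrix A = [[14, -4], [40, -10]].
Characteristic polynomial det(A - λI) = λ^2 - 4λ + 20 = 0.
Eigenvalues λ = 2 ± 4i (complex conjugate pair).
For λ=2+4i: an eigenvector is (0,1) - i(-1,-3) = (0 + i, 1 + 3i).
A real fundamental pair from Re and Im of e^((2+4i)t)v: X_1 = e^(2t)(cos(4t)·(0,1) + sin(4t)·(-1,-3)), X_2 = e^(2t)(sin(4t)·(0,1) - cos(4t)·(-1,-3)).
General solution: C_1X_1 + C_2X_2.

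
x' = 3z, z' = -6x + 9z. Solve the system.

Coefficient matrix A = [[0, 3], [-6, 9]].
Characteristic polynomial det(A - λI) = λ^2 - 9λ + 18 = 0.
Eigenvalues λ = 6, 3.
For λ=6: (A-λI) row 1 is [-6, 3], so an eigenvector is (1, 2).
For λ=3: (A-λI) row 1 is [-3, 3], so an eigenvector is (1, 1).
General solution: K_1e^(6t)(1,2) + K_2e^(3t)(1,1).

x(t) = K_1e^(6t) + K_2e^(3t), z(t) = 2K_1e^(6t) + K_2e^(3t)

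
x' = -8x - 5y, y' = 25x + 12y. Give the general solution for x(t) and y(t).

Coefficient matrix A = [[-8, -5], [25, 12]].
Characteristic polynomial det(A - λI) = λ^2 - 4λ + 29 = 0.
Eigenvalues λ = 2 ± 5i (complex conjugate pair).
For λ=2+5i: an eigenvector is (1,-2) - i(0,1) = (1, -2 - i).
A real fundamental pair from Re and Im of e^((2+5i)t)v: X_1 = e^(2t)(cos(5t)·(1,-2) + sin(5t)·(0,1)), X_2 = e^(2t)(sin(5t)·(1,-2) - cos(5t)·(0,1)).
General solution: c_1X_1 + c_2X_2.

x(t) = c_1e^(2t)cos(5t) + c_2e^(2t)sin(5t), y(t) = c_1e^(2t)sin(5t) - 2c_1e^(2t)cos(5t) - 2c_2e^(2t)sin(5t) - c_2e^(2t)cos(5t)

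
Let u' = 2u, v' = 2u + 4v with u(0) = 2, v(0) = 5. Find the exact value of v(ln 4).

A = [[2,0],[2,4]]; eigenvalues λ = 2, 4.
Eigenvectors: (1,-1) for λ=2, (0,-1) for λ=4.
From the initial condition, c_1 = 2, c_2 = -7.
v(ln 4) = (2)(4^2)(-1) + (-7)(4^4)(-1) = 1760.

1760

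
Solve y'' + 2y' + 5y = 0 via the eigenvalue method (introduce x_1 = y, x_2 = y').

Let x_1 = y, x_2 = y'. Then x_1' = x_2 and x_2' = -5x_1 - 2x_2.
A = [[0,1],[-5,-2]]; det(A-λI) = λ^2 + 2λ + 5.
Eigenvalues λ = -1 ± 2i.

y(t) = C_1e^(-t)cos(2t) + C_2e^(-t)sin(2t)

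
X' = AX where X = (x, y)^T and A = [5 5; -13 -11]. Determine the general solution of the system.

x(t) = -2K_1e^(-3t)sin(t) + K_1e^(-3t)cos(t) + K_2e^(-3t)sin(t) + 2K_2e^(-3t)cos(t), y(t) = 3K_1e^(-3t)sin(t) - 2K_1e^(-3t)cos(t) - 2K_2e^(-3t)sin(t) - 3K_2e^(-3t)cos(t)

Coefficient matrix A = [[5, 5], [-13, -11]].
Characteristic polynomial det(A - λI) = λ^2 + 6λ + 10 = 0.
Eigenvalues λ = -3 ± i (complex conjugate pair).
For λ=-3+i: an eigenvector is (1,-2) - i(-2,3) = (1 + 2i, -2 - 3i).
A real fundamental pair from Re and Im of e^((-3+i)t)v: X_1 = e^(-3t)(cos(t)·(1,-2) + sin(t)·(-2,3)), X_2 = e^(-3t)(sin(t)·(1,-2) - cos(t)·(-2,3)).
General solution: K_1X_1 + K_2X_2.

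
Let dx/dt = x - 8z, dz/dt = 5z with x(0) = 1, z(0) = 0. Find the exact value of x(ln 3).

3

A = [[1,-8],[0,5]]; eigenvalues λ = 5, 1.
Eigenvectors: (-2,1) for λ=5, (1,0) for λ=1.
From the initial condition, c_1 = 0, c_2 = 1.
x(ln 3) = (0)(3^5)(-2) + (1)(3^1)(1) = 3.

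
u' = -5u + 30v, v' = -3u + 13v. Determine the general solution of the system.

u(t) = 3K_1e^(4t)sin(3t) - K_1e^(4t)cos(3t) - K_2e^(4t)sin(3t) - 3K_2e^(4t)cos(3t), v(t) = K_1e^(4t)sin(3t) - K_2e^(4t)cos(3t)

Coefficient matrix A = [[-5, 30], [-3, 13]].
Characteristic polynomial det(A - λI) = λ^2 - 8λ + 25 = 0.
Eigenvalues λ = 4 ± 3i (complex conjugate pair).
For λ=4+3i: an eigenvector is (-1,0) - i(3,1) = (-1 - 3i, 0 - i).
A real fundamental pair from Re and Im of e^((4+3i)t)v: X_1 = e^(4t)(cos(3t)·(-1,0) + sin(3t)·(3,1)), X_2 = e^(4t)(sin(3t)·(-1,0) - cos(3t)·(3,1)).
General solution: K_1X_1 + K_2X_2.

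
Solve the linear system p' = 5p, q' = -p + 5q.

Coefficient matrix A = [[5, 0], [-1, 5]].
Characteristic polynomial det(A - λI) = λ^2 - 10λ + 25 = 0.
Single eigenvalue λ = 5 with algebraic multiplicity 2.
Eigenvector v = (0,1); generalized eigenvector w with (A-λI)w=v is (-1,0).
General solution: e^(5t)[C_1·v + C_2·(t·v + w)].

p(t) = -C_2e^(5t), q(t) = C_1e^(5t) + C_2te^(5t)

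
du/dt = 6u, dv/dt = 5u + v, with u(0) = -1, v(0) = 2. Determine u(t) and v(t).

u(t) = -e^(6t), v(t) = -e^(6t) + 3e^(t)

Coefficient matrix A = [[6, 0], [5, 1]].
Characteristic polynomial det(A - λI) = λ^2 - 7λ + 6 = 0.
Eigenvalues λ = 6, 1.
For λ=6: (A-λI) row 2 is [5, -5], so an eigenvector is (-1, -1).
For λ=1: (A-λI) row 1 is [5, 0], so an eigenvector is (0, 1).
General solution: c_1e^(6t)(-1,-1) + c_2e^(t)(0,1).
Applying u(0)=-1, v(0)=2 gives c_1=1, c_2=3.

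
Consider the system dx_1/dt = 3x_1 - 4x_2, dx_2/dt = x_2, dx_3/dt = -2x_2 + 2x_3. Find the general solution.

Coefficient matrix A = [[3, -4, 0], [0, 1, 0], [0, -2, 2]].
det(A - λI) = 0 gives eigenvalues λ = 3, 1, 2.
For λ=3: eigenvector (1,0,0).
For λ=1: eigenvector (2,1,2).
For λ=2: eigenvector (0,0,1).
General solution: C_1e^(3t)(1,0,0) + C_2e^(t)(2,1,2) + C_3e^(2t)(0,0,1).

x_1(t) = C_1e^(3t) + 2C_2e^(t), x_2(t) = C_2e^(t), x_3(t) = 2C_2e^(t) + C_3e^(2t)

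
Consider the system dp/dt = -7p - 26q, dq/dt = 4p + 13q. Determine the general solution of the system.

p(t) = 3K_1e^(3t)sin(2t) + 2K_1e^(3t)cos(2t) + 2K_2e^(3t)sin(2t) - 3K_2e^(3t)cos(2t), q(t) = -K_1e^(3t)sin(2t) - K_1e^(3t)cos(2t) - K_2e^(3t)sin(2t) + K_2e^(3t)cos(2t)

Coefficient matrix A = [[-7, -26], [4, 13]].
Characteristic polynomial det(A - λI) = λ^2 - 6λ + 13 = 0.
Eigenvalues λ = 3 ± 2i (complex conjugate pair).
For λ=3+2i: an eigenvector is (2,-1) - i(3,-1) = (2 - 3i, -1 + i).
A real fundamental pair from Re and Im of e^((3+2i)t)v: X_1 = e^(3t)(cos(2t)·(2,-1) + sin(2t)·(3,-1)), X_2 = e^(3t)(sin(2t)·(2,-1) - cos(2t)·(3,-1)).
General solution: K_1X_1 + K_2X_2.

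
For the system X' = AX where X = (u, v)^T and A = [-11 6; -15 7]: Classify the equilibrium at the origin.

stable spiral

A = [[-11,6],[-15,7]]; det(A-λI) = λ^2 + 4λ + 13.
λ = -2 ± 3i: negative real part.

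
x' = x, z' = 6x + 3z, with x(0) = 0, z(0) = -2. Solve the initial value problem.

x(t) = 0, z(t) = -2e^(3t)

Coefficient matrix A = [[1, 0], [6, 3]].
Characteristic polynomial det(A - λI) = λ^2 - 4λ + 3 = 0.
Eigenvalues λ = 1, 3.
For λ=1: (A-λI) row 2 is [6, 2], so an eigenvector is (1, -3).
For λ=3: (A-λI) row 1 is [-2, 0], so an eigenvector is (0, -1).
General solution: K_1e^(t)(1,-3) + K_2e^(3t)(0,-1).
Applying x(0)=0, z(0)=-2 gives K_1=0, K_2=2.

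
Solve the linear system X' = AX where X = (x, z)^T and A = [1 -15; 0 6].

x(t) = -3K_1e^(6t) - K_2e^(t), z(t) = K_1e^(6t)

Coefficient matrix A = [[1, -15], [0, 6]].
Characteristic polynomial det(A - λI) = λ^2 - 7λ + 6 = 0.
Eigenvalues λ = 6, 1.
For λ=6: (A-λI) row 1 is [-5, -15], so an eigenvector is (-3, 1).
For λ=1: (A-λI) row 1 is [0, -15], so an eigenvector is (-1, 0).
General solution: K_1e^(6t)(-3,1) + K_2e^(t)(-1,0).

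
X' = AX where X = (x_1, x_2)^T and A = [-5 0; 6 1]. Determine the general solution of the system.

Coefficient matrix A = [[-5, 0], [6, 1]].
Characteristic polynomial det(A - λI) = λ^2 + 4λ - 5 = 0.
Eigenvalues λ = 1, -5.
For λ=1: (A-λI) row 1 is [-6, 0], so an eigenvector is (0, -1).
For λ=-5: (A-λI) row 2 is [6, 6], so an eigenvector is (-1, 1).
General solution: c_1e^(t)(0,-1) + c_2e^(-5t)(-1,1).

x_1(t) = -c_2e^(-5t), x_2(t) = -c_1e^(t) + c_2e^(-5t)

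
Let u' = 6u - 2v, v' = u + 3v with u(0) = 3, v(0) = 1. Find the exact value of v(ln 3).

405

A = [[6,-2],[1,3]]; eigenvalues λ = 5, 4.
Eigenvectors: (-2,-1) for λ=5, (1,1) for λ=4.
From the initial condition, c_1 = -2, c_2 = -1.
v(ln 3) = (-2)(3^5)(-1) + (-1)(3^4)(1) = 405.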